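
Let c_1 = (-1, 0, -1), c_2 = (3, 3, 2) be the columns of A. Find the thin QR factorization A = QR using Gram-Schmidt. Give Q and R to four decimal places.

c_1 = (-1, 0, -1); ‖c_1‖ = 1.4142, so e_1 = (-0.7071, 0.0000, -0.7071).
e_1·c_2 = (-0.7071)·3 + 0.0000·3 + (-0.7071)·2 = -3.5355.
u_2 = c_2 + 3.5355·e_1 = (0.5000, 3.0000, -0.5000).
‖u_2‖ = 3.0822, so e_2 = (0.1622, 0.9733, -0.1622).

Q = [[-0.7071, 0.1622], [0.0000, 0.9733], [-0.7071, -0.1622]], R = [[1.4142, -3.5355], [0.0000, 3.0822]]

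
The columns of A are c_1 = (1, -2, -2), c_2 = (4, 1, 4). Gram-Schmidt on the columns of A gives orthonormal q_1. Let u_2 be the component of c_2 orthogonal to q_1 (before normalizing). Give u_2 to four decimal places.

c_1 = (1, -2, -2); ‖c_1‖ = 3.0000, so q_1 = (0.3333, -0.6667, -0.6667).
q_1·c_2 = 0.3333·4 + (-0.6667)·1 + (-0.6667)·4 = -2.0000.
u_2 = c_2 + 2.0000·q_1 = (4.6667, -0.3333, 2.6667).

u_2 = (4.6667, -0.3333, 2.6667)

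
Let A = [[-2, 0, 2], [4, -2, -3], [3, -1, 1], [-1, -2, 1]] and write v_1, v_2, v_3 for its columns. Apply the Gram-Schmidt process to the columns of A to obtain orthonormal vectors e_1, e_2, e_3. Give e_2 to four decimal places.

v_1 = (-2, 4, 3, -1); ‖v_1‖ = 5.4772, so e_1 = (-0.3651, 0.7303, 0.5477, -0.1826).
e_1·v_2 = (-0.3651)·0 + 0.7303·(-2) + 0.5477·(-1) + (-0.1826)·(-2) = -1.6432.
u_2 = v_2 + 1.6432·e_1 = (-0.6000, -0.8000, -0.1000, -2.3000).
‖u_2‖ = 2.5100, so e_2 = (-0.2390, -0.3187, -0.0398, -0.9163).

e_2 = (-0.2390, -0.3187, -0.0398, -0.9163)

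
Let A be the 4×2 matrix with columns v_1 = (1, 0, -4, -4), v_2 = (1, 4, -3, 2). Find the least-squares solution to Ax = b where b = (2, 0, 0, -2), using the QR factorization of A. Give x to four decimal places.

v_1 = (1, 0, -4, -4); ‖v_1‖ = 5.7446, so q_1 = (0.1741, 0.0000, -0.6963, -0.6963).
q_1·v_2 = 0.1741·1 + 0.0000·4 + (-0.6963)·(-3) + (-0.6963)·2 = 0.8704.
u_2 = v_2 − 0.8704·q_1 = (0.8485, 4.0000, -2.3939, 2.6061).
‖u_2‖ = 5.4076, so q_2 = (0.1569, 0.7397, -0.4427, 0.4819).
Qᵀb = (1.7408, -0.6500).
Back-substitute: x_2 = -0.6500/5.4076 = -0.1202.
x_1 = (1.7408 − 0.8704·(-0.1202))/5.7446 = 0.3212.

x = (0.3212, -0.1202)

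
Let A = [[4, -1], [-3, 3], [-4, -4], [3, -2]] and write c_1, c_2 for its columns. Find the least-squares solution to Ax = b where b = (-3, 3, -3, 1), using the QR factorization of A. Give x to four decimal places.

c_1 = (4, -3, -4, 3); ‖c_1‖ = 7.0711, so e_1 = (0.5657, -0.4243, -0.5657, 0.4243).
e_1·c_2 = 0.5657·(-1) + (-0.4243)·3 + (-0.5657)·(-4) + 0.4243·(-2) = -0.4243.
u_2 = c_2 + 0.4243·e_1 = (-0.7600, 2.8200, -4.2400, -1.8200).
‖u_2‖ = 5.4608, so e_2 = (-0.1392, 0.5164, -0.7764, -0.3333).
Qᵀb = (-0.8485, 3.9628).
Back-substitute: x_2 = 3.9628/5.4608 = 0.7257.
x_1 = (-0.8485 + 0.4243·0.7257)/7.0711 = -0.0765.

x = (-0.0765, 0.7257)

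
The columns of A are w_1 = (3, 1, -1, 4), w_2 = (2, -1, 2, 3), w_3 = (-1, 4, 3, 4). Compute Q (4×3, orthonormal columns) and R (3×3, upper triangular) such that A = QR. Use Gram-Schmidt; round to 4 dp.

e_1 = w_1/‖w_1‖ = (3, 1, -1, 4)/5.1962 = (0.5774, 0.1925, -0.1925, 0.7698).
r_{12} = e_1·w_2 = 2.8868.
u_2 = w_2 − 2.8868·e_1 = (0.3333, -1.5556, 2.5556, 0.7778).
‖u_2‖ = 3.1091, so e_2 = (0.1072, -0.5003, 0.8220, 0.2502).
r_{13} = e_1·w_3 = 2.6943; r_{23} = e_2·w_3 = 1.3580.
u_3 = w_3 − 2.6943·e_1 − 1.3580·e_2 = (-2.7011, 4.1609, 2.4023, 1.5862).
‖u_3‖ = 5.7356, so e_3 = (-0.4709, 0.7255, 0.4188, 0.2766).

Q = [[0.5774, 0.1072, -0.4709], [0.1925, -0.5003, 0.7255], [-0.1925, 0.8220, 0.4188], [0.7698, 0.2502, 0.2766]], R = [[5.1962, 2.8868, 2.6943], [0.0000, 3.1091, 1.3580], [0.0000, 0.0000, 5.7356]]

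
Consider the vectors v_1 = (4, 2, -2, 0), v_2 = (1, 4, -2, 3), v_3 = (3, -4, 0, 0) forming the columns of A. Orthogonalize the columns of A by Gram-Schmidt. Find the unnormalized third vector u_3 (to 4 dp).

u_3 = (0.9828, -2.1724, -0.2069, 2.4310)

q_1 = v_1/‖v_1‖ = (4, 2, -2, 0)/4.8990 = (0.8165, 0.4082, -0.4082, 0.0000).
r_{12} = q_1·v_2 = 3.2660.
u_2 = v_2 − 3.2660·q_1 = (-1.6667, 2.6667, -0.6667, 3.0000).
‖u_2‖ = 4.3970, so q_2 = (-0.3790, 0.6065, -0.1516, 0.6823).
r_{13} = q_1·v_3 = 0.8165; r_{23} = q_2·v_3 = -3.5631.
u_3 = v_3 − 0.8165·q_1 + 3.5631·q_2 = (0.9828, -2.1724, -0.2069, 2.4310).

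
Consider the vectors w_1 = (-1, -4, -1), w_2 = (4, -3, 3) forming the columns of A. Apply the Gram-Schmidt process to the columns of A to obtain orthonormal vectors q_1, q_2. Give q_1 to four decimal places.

q_1 = w_1/‖w_1‖ = (-1, -4, -1)/4.2426 = (-0.2357, -0.9428, -0.2357).

q_1 = (-0.2357, -0.9428, -0.2357)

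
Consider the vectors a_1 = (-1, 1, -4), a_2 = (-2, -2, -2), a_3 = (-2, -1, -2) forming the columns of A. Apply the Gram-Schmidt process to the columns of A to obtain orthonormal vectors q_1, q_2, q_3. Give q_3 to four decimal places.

q_3 = (-0.8111, 0.4867, 0.3244)

a_1 = (-1, 1, -4); ‖a_1‖ = 4.2426, so q_1 = (-0.2357, 0.2357, -0.9428).
q_1·a_2 = (-0.2357)·(-2) + 0.2357·(-2) + (-0.9428)·(-2) = 1.8856.
u_2 = a_2 − 1.8856·q_1 = (-1.5556, -2.4444, -0.2222).
‖u_2‖ = 2.9059, so q_2 = (-0.5353, -0.8412, -0.0765).
q_1·a_3 = (-0.2357)·(-2) + 0.2357·(-1) + (-0.9428)·(-2) = 2.1213; q_2·a_3 = (-0.5353)·(-2) + (-0.8412)·(-1) + (-0.0765)·(-2) = 2.0647.
u_3 = a_3 − 2.1213·q_1 − 2.0647·q_2 = (-0.3947, 0.2368, 0.1579).
‖u_3‖ = 0.4867, so q_3 = (-0.8111, 0.4867, 0.3244).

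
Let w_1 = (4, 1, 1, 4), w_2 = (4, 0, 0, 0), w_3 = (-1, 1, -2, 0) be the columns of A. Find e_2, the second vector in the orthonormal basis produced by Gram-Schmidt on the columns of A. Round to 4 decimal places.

e_1 = w_1/‖w_1‖ = (4, 1, 1, 4)/5.8310 = (0.6860, 0.1715, 0.1715, 0.6860).
r_{12} = e_1·w_2 = 2.7440.
u_2 = w_2 − 2.7440·e_1 = (2.1176, -0.4706, -0.4706, -1.8824).
‖u_2‖ = 2.9104, so e_2 = (0.7276, -0.1617, -0.1617, -0.6468).

e_2 = (0.7276, -0.1617, -0.1617, -0.6468)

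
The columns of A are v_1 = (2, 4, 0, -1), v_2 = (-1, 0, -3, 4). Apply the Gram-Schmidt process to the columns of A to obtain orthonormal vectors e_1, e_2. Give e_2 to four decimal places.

v_1 = (2, 4, 0, -1); ‖v_1‖ = 4.5826, so e_1 = (0.4364, 0.8729, 0.0000, -0.2182).
e_1·v_2 = 0.4364·(-1) + 0.8729·0 + 0.0000·(-3) + (-0.2182)·4 = -1.3093.
u_2 = v_2 + 1.3093·e_1 = (-0.4286, 1.1429, -3.0000, 3.7143).
‖u_2‖ = 4.9281, so e_2 = (-0.0870, 0.2319, -0.6088, 0.7537).

e_2 = (-0.0870, 0.2319, -0.6088, 0.7537)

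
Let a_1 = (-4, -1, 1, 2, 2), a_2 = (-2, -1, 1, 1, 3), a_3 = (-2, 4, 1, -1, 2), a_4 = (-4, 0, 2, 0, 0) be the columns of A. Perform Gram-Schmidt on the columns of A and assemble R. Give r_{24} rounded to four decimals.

a_1 = (-4, -1, 1, 2, 2); ‖a_1‖ = 5.0990, so e_1 = (-0.7845, -0.1961, 0.1961, 0.3922, 0.3922).
e_1·a_2 = (-0.7845)·(-2) + (-0.1961)·(-1) + 0.1961·1 + 0.3922·1 + 0.3922·3 = 3.5301.
u_2 = a_2 − 3.5301·e_1 = (0.7692, -0.3077, 0.3077, -0.3846, 1.6154).
‖u_2‖ = 1.8811, so e_2 = (0.4089, -0.1636, 0.1636, -0.2045, 0.8588).
r_{24} = e_2·a_4 = -1.3086.

r_{24} = -1.3086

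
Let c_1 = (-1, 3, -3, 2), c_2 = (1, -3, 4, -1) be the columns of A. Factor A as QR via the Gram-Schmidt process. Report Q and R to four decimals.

q_1 = c_1/‖c_1‖ = (-1, 3, -3, 2)/4.7958 = (-0.2085, 0.6255, -0.6255, 0.4170).
r_{12} = q_1·c_2 = -5.0043.
u_2 = c_2 + 5.0043·q_1 = (-0.0435, 0.1304, 0.8696, 1.0870).
‖u_2‖ = 1.3988, so q_2 = (-0.0311, 0.0933, 0.6217, 0.7771).

Q = [[-0.2085, -0.0311], [0.6255, 0.0933], [-0.6255, 0.6217], [0.4170, 0.7771]], R = [[4.7958, -5.0043], [0.0000, 1.3988]]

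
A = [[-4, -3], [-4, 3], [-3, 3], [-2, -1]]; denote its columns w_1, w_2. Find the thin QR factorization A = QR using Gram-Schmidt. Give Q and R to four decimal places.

Q = [[-0.5963, -0.6982], [-0.5963, 0.4584], [-0.4472, 0.4883], [-0.2981, -0.2527]], R = [[6.7082, -1.0435], [0.0000, 5.1876]]

w_1 = (-4, -4, -3, -2); ‖w_1‖ = 6.7082, so q_1 = (-0.5963, -0.5963, -0.4472, -0.2981).
q_1·w_2 = (-0.5963)·(-3) + (-0.5963)·3 + (-0.4472)·3 + (-0.2981)·(-1) = -1.0435.
u_2 = w_2 + 1.0435·q_1 = (-3.6222, 2.3778, 2.5333, -1.3111).
‖u_2‖ = 5.1876, so q_2 = (-0.6982, 0.4584, 0.4883, -0.2527).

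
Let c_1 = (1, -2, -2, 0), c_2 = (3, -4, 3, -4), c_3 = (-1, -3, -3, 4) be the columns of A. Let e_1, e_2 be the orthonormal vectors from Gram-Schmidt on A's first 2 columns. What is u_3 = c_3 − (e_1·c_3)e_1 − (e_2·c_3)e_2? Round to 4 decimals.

e_1 = c_1/‖c_1‖ = (1, -2, -2, 0)/3.0000 = (0.3333, -0.6667, -0.6667, 0.0000).
r_{12} = e_1·c_2 = 1.6667.
u_2 = c_2 − 1.6667·e_1 = (2.4444, -2.8889, 4.1111, -4.0000).
‖u_2‖ = 6.8718, so e_2 = (0.3557, -0.4204, 0.5983, -0.5821).
r_{13} = e_1·c_3 = 3.6667; r_{23} = e_2·c_3 = -3.2176.
u_3 = c_3 − 3.6667·e_1 + 3.2176·e_2 = (-1.0776, -1.9082, 1.3694, 2.1271).

u_3 = (-1.0776, -1.9082, 1.3694, 2.1271)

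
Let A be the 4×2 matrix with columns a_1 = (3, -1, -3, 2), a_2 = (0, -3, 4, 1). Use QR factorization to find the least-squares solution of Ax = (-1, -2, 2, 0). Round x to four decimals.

a_1 = (3, -1, -3, 2); ‖a_1‖ = 4.7958, so q_1 = (0.6255, -0.2085, -0.6255, 0.4170).
q_1·a_2 = 0.6255·0 + (-0.2085)·(-3) + (-0.6255)·4 + 0.4170·1 = -1.4596.
u_2 = a_2 + 1.4596·q_1 = (0.9130, -3.3043, 3.0870, 1.6087).
‖u_2‖ = 4.8856, so q_2 = (0.1869, -0.6763, 0.6318, 0.3293).
Qᵀb = (-1.4596, 2.4295).
Back-substitute: x_2 = 2.4295/4.8856 = 0.4973.
x_1 = (-1.4596 + 1.4596·0.4973)/4.7958 = -0.1530.

x = (-0.1530, 0.4973)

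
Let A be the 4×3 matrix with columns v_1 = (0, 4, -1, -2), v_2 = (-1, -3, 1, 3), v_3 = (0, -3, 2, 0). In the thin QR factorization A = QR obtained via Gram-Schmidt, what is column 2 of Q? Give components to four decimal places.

v_1 = (0, 4, -1, -2); ‖v_1‖ = 4.5826, so q_1 = (0.0000, 0.8729, -0.2182, -0.4364).
q_1·v_2 = 0.0000·(-1) + 0.8729·(-3) + (-0.2182)·1 + (-0.4364)·3 = -4.1461.
u_2 = v_2 + 4.1461·q_1 = (-1.0000, 0.6190, 0.0952, 1.1905).
‖u_2‖ = 1.6762, so q_2 = (-0.5966, 0.3693, 0.0568, 0.7102).

q_2 = (-0.5966, 0.3693, 0.0568, 0.7102)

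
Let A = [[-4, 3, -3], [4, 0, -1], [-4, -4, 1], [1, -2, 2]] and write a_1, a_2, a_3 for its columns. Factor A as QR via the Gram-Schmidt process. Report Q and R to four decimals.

Q = [[-0.5714, 0.5882, -0.3126], [0.5714, -0.0304, -0.7954], [-0.5714, -0.7135, -0.4000], [0.1429, -0.3795, 0.3310]], R = [[7.0000, 0.2857, 0.8571], [0.0000, 5.3776, -3.2068], [0.0000, 0.0000, 1.9954]]

a_1 = (-4, 4, -4, 1); ‖a_1‖ = 7.0000, so e_1 = (-0.5714, 0.5714, -0.5714, 0.1429).
e_1·a_2 = (-0.5714)·3 + 0.5714·0 + (-0.5714)·(-4) + 0.1429·(-2) = 0.2857.
u_2 = a_2 − 0.2857·e_1 = (3.1633, -0.1633, -3.8367, -2.0408).
‖u_2‖ = 5.3776, so e_2 = (0.5882, -0.0304, -0.7135, -0.3795).
e_1·a_3 = (-0.5714)·(-3) + 0.5714·(-1) + (-0.5714)·1 + 0.1429·2 = 0.8571; e_2·a_3 = 0.5882·(-3) + (-0.0304)·(-1) + (-0.7135)·1 + (-0.3795)·2 = -3.2068.
u_3 = a_3 − 0.8571·e_1 + 3.2068·e_2 = (-0.6239, -1.5872, -0.7982, 0.6606).
‖u_3‖ = 1.9954, so e_3 = (-0.3126, -0.7954, -0.4000, 0.3310).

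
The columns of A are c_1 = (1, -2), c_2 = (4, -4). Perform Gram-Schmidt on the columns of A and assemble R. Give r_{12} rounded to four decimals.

c_1 = (1, -2); ‖c_1‖ = 2.2361, so q_1 = (0.4472, -0.8944).
r_{12} = q_1·c_2 = 5.3666.

r_{12} = 5.3666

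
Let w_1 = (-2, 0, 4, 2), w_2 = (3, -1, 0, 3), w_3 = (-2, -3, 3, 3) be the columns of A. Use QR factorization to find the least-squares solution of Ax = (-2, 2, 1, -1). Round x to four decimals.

w_1 = (-2, 0, 4, 2); ‖w_1‖ = 4.8990, so q_1 = (-0.4082, 0.0000, 0.8165, 0.4082).
q_1·w_2 = (-0.4082)·3 + 0.0000·(-1) + 0.8165·0 + 0.4082·3 = 0.0000.
u_2 = w_2 − 0.0000·q_1 = (3.0000, -1.0000, 0.0000, 3.0000).
‖u_2‖ = 4.3589, so q_2 = (0.6882, -0.2294, 0.0000, 0.6882).
q_1·w_3 = (-0.4082)·(-2) + 0.0000·(-3) + 0.8165·3 + 0.4082·3 = 4.4907; q_2·w_3 = 0.6882·(-2) + (-0.2294)·(-3) + (0.0000)·3 + 0.6882·3 = 1.3765.
u_3 = w_3 − 4.4907·q_1 − 1.3765·q_2 = (-1.1140, -2.6842, -0.6667, 0.2193).
‖u_3‖ = 2.9897, so q_3 = (-0.3726, -0.8978, -0.2230, 0.0734).
Qᵀb = (1.2247, -2.5236, -1.3467).
Back-substitute: x_3 = -1.3467/2.9897 = -0.4504.
x_2 = (-2.5236 − 1.3765·(-0.4504))/4.3589 = -0.4367.
x_1 = (1.2247 − 0.0000·(-0.4367) − 4.4907·(-0.4504))/4.8990 = 0.6629.

x = (0.6629, -0.4367, -0.4504)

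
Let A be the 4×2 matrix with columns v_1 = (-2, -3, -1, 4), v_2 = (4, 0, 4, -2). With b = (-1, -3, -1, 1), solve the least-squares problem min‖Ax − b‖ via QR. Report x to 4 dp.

v_1 = (-2, -3, -1, 4); ‖v_1‖ = 5.4772, so e_1 = (-0.3651, -0.5477, -0.1826, 0.7303).
e_1·v_2 = (-0.3651)·4 + (-0.5477)·0 + (-0.1826)·4 + 0.7303·(-2) = -3.6515.
u_2 = v_2 + 3.6515·e_1 = (2.6667, -2.0000, 3.3333, 0.6667).
‖u_2‖ = 4.7610, so e_2 = (0.5601, -0.4201, 0.7001, 0.1400).
Qᵀb = (2.9212, 0.1400).
Back-substitute: x_2 = 0.1400/4.7610 = 0.0294.
x_1 = (2.9212 + 3.6515·0.0294)/5.4772 = 0.5529.

x = (0.5529, 0.0294)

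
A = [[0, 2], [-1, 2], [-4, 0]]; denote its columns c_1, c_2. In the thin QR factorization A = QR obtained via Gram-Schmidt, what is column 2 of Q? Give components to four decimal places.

e_2 = (0.7177, 0.6755, -0.1689)

c_1 = (0, -1, -4); ‖c_1‖ = 4.1231, so e_1 = (0.0000, -0.2425, -0.9701).
e_1·c_2 = 0.0000·2 + (-0.2425)·2 + (-0.9701)·0 = -0.4851.
u_2 = c_2 + 0.4851·e_1 = (2.0000, 1.8824, -0.4706).
‖u_2‖ = 2.7865, so e_2 = (0.7177, 0.6755, -0.1689).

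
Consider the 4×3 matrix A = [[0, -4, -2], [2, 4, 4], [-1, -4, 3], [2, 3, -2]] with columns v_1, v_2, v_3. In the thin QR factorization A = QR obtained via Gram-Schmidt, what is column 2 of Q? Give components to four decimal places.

q_2 = (-0.8729, 0.0000, -0.4364, -0.2182)

q_1 = v_1/‖v_1‖ = (0, 2, -1, 2)/3.0000 = (0.0000, 0.6667, -0.3333, 0.6667).
r_{12} = q_1·v_2 = 6.0000.
u_2 = v_2 − 6.0000·q_1 = (-4.0000, 0.0000, -2.0000, -1.0000).
‖u_2‖ = 4.5826, so q_2 = (-0.8729, 0.0000, -0.4364, -0.2182).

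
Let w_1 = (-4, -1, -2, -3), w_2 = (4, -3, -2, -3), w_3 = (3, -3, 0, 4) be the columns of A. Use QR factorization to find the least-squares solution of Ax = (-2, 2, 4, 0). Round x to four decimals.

x = (-0.4006, -0.4660, -0.4770)

w_1 = (-4, -1, -2, -3); ‖w_1‖ = 5.4772, so q_1 = (-0.7303, -0.1826, -0.3651, -0.5477).
q_1·w_2 = (-0.7303)·4 + (-0.1826)·(-3) + (-0.3651)·(-2) + (-0.5477)·(-3) = 0.0000.
u_2 = w_2 + 0.0000·q_1 = (4.0000, -3.0000, -2.0000, -3.0000).
‖u_2‖ = 6.1644, so q_2 = (0.6489, -0.4867, -0.3244, -0.4867).
q_1·w_3 = (-0.7303)·3 + (-0.1826)·(-3) + (-0.3651)·0 + (-0.5477)·4 = -3.8341; q_2·w_3 = 0.6489·3 + (-0.4867)·(-3) + (-0.3244)·0 + (-0.4867)·4 = 1.4600.
u_3 = w_3 + 3.8341·q_1 − 1.4600·q_2 = (-0.7474, -2.9895, -0.9263, 2.6105).
‖u_3‖ = 4.1435, so q_3 = (-0.1804, -0.7215, -0.2236, 0.6300).
Qᵀb = (-0.3651, -3.5689, -1.9765).
Back-substitute: x_3 = -1.9765/4.1435 = -0.4770.
x_2 = (-3.5689 − 1.4600·(-0.4770))/6.1644 = -0.4660.
x_1 = (-0.3651 + 0.0000·(-0.4660) + 3.8341·(-0.4770))/5.4772 = -0.4006.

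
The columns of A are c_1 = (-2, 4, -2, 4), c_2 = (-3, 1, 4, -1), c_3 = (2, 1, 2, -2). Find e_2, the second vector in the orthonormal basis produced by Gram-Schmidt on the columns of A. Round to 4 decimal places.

e_2 = (-0.5977, 0.2314, 0.7519, -0.1542)

c_1 = (-2, 4, -2, 4); ‖c_1‖ = 6.3246, so e_1 = (-0.3162, 0.6325, -0.3162, 0.6325).
e_1·c_2 = (-0.3162)·(-3) + 0.6325·1 + (-0.3162)·4 + 0.6325·(-1) = -0.3162.
u_2 = c_2 + 0.3162·e_1 = (-3.1000, 1.2000, 3.9000, -0.8000).
‖u_2‖ = 5.1865, so e_2 = (-0.5977, 0.2314, 0.7519, -0.1542).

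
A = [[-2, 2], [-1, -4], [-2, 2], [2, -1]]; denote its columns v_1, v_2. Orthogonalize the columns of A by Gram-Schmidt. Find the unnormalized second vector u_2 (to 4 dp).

v_1 = (-2, -1, -2, 2); ‖v_1‖ = 3.6056, so e_1 = (-0.5547, -0.2774, -0.5547, 0.5547).
e_1·v_2 = (-0.5547)·2 + (-0.2774)·(-4) + (-0.5547)·2 + 0.5547·(-1) = -1.6641.
u_2 = v_2 + 1.6641·e_1 = (1.0769, -4.4615, 1.0769, -0.0769).

u_2 = (1.0769, -4.4615, 1.0769, -0.0769)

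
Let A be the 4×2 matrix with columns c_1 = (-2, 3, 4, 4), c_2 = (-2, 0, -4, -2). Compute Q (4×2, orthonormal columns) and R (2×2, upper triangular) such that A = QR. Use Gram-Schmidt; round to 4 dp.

c_1 = (-2, 3, 4, 4); ‖c_1‖ = 6.7082, so e_1 = (-0.2981, 0.4472, 0.5963, 0.5963).
e_1·c_2 = (-0.2981)·(-2) + 0.4472·0 + 0.5963·(-4) + 0.5963·(-2) = -2.9814.
u_2 = c_2 + 2.9814·e_1 = (-2.8889, 1.3333, -2.2222, -0.2222).
‖u_2‖ = 3.8873, so e_2 = (-0.7432, 0.3430, -0.5717, -0.0572).

Q = [[-0.2981, -0.7432], [0.4472, 0.3430], [0.5963, -0.5717], [0.5963, -0.0572]], R = [[6.7082, -2.9814], [0.0000, 3.8873]]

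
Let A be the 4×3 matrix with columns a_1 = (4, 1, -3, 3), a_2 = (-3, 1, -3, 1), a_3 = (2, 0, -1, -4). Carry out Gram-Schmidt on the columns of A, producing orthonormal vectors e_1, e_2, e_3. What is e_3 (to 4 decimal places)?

a_1 = (4, 1, -3, 3); ‖a_1‖ = 5.9161, so e_1 = (0.6761, 0.1690, -0.5071, 0.5071).
e_1·a_2 = 0.6761·(-3) + 0.1690·1 + (-0.5071)·(-3) + 0.5071·1 = 0.1690.
u_2 = a_2 − 0.1690·e_1 = (-3.1143, 0.9714, -2.9143, 0.9143).
‖u_2‖ = 4.4689, so e_2 = (-0.6969, 0.2174, -0.6521, 0.2046).
e_1·a_3 = 0.6761·2 + 0.1690·0 + (-0.5071)·(-1) + 0.5071·(-4) = -0.1690; e_2·a_3 = (-0.6969)·2 + 0.2174·0 + (-0.6521)·(-1) + 0.2046·(-4) = -1.5600.
u_3 = a_3 + 0.1690·e_1 + 1.5600·e_2 = (1.0272, 0.3677, -2.1030, -3.5951).
‖u_3‖ = 4.3056, so e_3 = (0.2386, 0.0854, -0.4884, -0.8350).

e_3 = (0.2386, 0.0854, -0.4884, -0.8350)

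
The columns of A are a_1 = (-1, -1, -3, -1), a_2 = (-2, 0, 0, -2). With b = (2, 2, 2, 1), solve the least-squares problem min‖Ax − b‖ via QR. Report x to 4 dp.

a_1 = (-1, -1, -3, -1); ‖a_1‖ = 3.4641, so q_1 = (-0.2887, -0.2887, -0.8660, -0.2887).
q_1·a_2 = (-0.2887)·(-2) + (-0.2887)·0 + (-0.8660)·0 + (-0.2887)·(-2) = 1.1547.
u_2 = a_2 − 1.1547·q_1 = (-1.6667, 0.3333, 1.0000, -1.6667).
‖u_2‖ = 2.5820, so q_2 = (-0.6455, 0.1291, 0.3873, -0.6455).
Qᵀb = (-3.1754, -0.9037).
Back-substitute: x_2 = -0.9037/2.5820 = -0.3500.
x_1 = (-3.1754 − 1.1547·(-0.3500))/3.4641 = -0.8000.

x = (-0.8000, -0.3500)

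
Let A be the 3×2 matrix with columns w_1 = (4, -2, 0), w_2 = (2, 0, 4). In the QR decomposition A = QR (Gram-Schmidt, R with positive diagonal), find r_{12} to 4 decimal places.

e_1 = w_1/‖w_1‖ = (4, -2, 0)/4.4721 = (0.8944, -0.4472, 0.0000).
r_{12} = e_1·w_2 = 1.7889.

r_{12} = 1.7889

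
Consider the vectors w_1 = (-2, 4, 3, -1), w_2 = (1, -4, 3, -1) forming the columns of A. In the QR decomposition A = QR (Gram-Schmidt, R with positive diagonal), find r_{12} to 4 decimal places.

w_1 = (-2, 4, 3, -1); ‖w_1‖ = 5.4772, so q_1 = (-0.3651, 0.7303, 0.5477, -0.1826).
r_{12} = q_1·w_2 = -1.4606.

r_{12} = -1.4606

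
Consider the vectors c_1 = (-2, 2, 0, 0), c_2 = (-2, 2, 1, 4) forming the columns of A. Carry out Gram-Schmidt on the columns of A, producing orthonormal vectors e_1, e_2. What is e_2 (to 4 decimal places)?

e_2 = (0.0000, 0.0000, 0.2425, 0.9701)

c_1 = (-2, 2, 0, 0); ‖c_1‖ = 2.8284, so e_1 = (-0.7071, 0.7071, 0.0000, 0.0000).
e_1·c_2 = (-0.7071)·(-2) + 0.7071·2 + 0.0000·1 + 0.0000·4 = 2.8284.
u_2 = c_2 − 2.8284·e_1 = (0.0000, 0.0000, 1.0000, 4.0000).
‖u_2‖ = 4.1231, so e_2 = (0.0000, 0.0000, 0.2425, 0.9701).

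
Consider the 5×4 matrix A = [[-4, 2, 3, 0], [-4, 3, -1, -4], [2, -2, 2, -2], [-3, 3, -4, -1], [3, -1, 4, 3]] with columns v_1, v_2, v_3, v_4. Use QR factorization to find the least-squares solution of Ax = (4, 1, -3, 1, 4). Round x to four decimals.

x = (0.4837, 1.9809, 0.6798, 0.6083)

v_1 = (-4, -4, 2, -3, 3); ‖v_1‖ = 7.3485, so e_1 = (-0.5443, -0.5443, 0.2722, -0.4082, 0.4082).
e_1·v_2 = (-0.5443)·2 + (-0.5443)·3 + 0.2722·(-2) + (-0.4082)·3 + 0.4082·(-1) = -4.8990.
u_2 = v_2 + 4.8990·e_1 = (-0.6667, 0.3333, -0.6667, 1.0000, 1.0000).
‖u_2‖ = 1.7321, so e_2 = (-0.3849, 0.1925, -0.3849, 0.5774, 0.5774).
e_1·v_3 = (-0.5443)·3 + (-0.5443)·(-1) + 0.2722·2 + (-0.4082)·(-4) + 0.4082·4 = 2.7217; e_2·v_3 = (-0.3849)·3 + 0.1925·(-1) + (-0.3849)·2 + 0.5774·(-4) + 0.5774·4 = -2.1170.
u_3 = v_3 − 2.7217·e_1 + 2.1170·e_2 = (3.6667, 0.8889, 0.4444, -1.6667, 4.1111).
‖u_3‖ = 5.8405, so e_3 = (0.6278, 0.1522, 0.0761, -0.2854, 0.7039).
e_1·v_4 = (-0.5443)·0 + (-0.5443)·(-4) + 0.2722·(-2) + (-0.4082)·(-1) + 0.4082·3 = 3.2660; e_2·v_4 = (-0.3849)·0 + 0.1925·(-4) + (-0.3849)·(-2) + 0.5774·(-1) + 0.5774·3 = 1.1547; e_3·v_4 = 0.6278·0 + 0.1522·(-4) + 0.0761·(-2) + (-0.2854)·(-1) + 0.7039·3 = 1.6361.
u_4 = v_4 − 3.2660·e_1 − 1.1547·e_2 − 1.6361·e_3 = (1.1951, -2.6934, -2.5689, 0.1336, -0.1516).
‖u_4‖ = 3.9145, so e_4 = (0.3053, -0.6881, -0.6563, 0.0341, -0.0387).
Qᵀb = (-2.3134, 2.6943, 4.9654, 2.3811).
Back-substitute: x_4 = 2.3811/3.9145 = 0.6083.
x_3 = (4.9654 − 1.6361·0.6083)/5.8405 = 0.6798.
x_2 = (2.6943 + 2.1170·0.6798 − 1.1547·0.6083)/1.7321 = 1.9809.
x_1 = (-2.3134 + 4.8990·1.9809 − 2.7217·0.6798 − 3.2660·0.6083)/7.3485 = 0.4837.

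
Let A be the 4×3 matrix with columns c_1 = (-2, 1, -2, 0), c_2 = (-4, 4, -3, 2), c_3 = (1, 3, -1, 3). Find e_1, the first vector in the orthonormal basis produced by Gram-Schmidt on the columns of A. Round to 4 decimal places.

e_1 = (-0.6667, 0.3333, -0.6667, 0.0000)

c_1 = (-2, 1, -2, 0); ‖c_1‖ = 3.0000, so e_1 = (-0.6667, 0.3333, -0.6667, 0.0000).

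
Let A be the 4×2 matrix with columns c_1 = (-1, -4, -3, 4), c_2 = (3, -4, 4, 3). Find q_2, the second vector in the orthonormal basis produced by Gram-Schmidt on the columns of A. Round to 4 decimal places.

q_2 = (0.4881, -0.4073, 0.7269, 0.2598)

c_1 = (-1, -4, -3, 4); ‖c_1‖ = 6.4807, so q_1 = (-0.1543, -0.6172, -0.4629, 0.6172).
q_1·c_2 = (-0.1543)·3 + (-0.6172)·(-4) + (-0.4629)·4 + 0.6172·3 = 2.0059.
u_2 = c_2 − 2.0059·q_1 = (3.3095, -2.7619, 4.9286, 1.7619).
‖u_2‖ = 6.7806, so q_2 = (0.4881, -0.4073, 0.7269, 0.2598).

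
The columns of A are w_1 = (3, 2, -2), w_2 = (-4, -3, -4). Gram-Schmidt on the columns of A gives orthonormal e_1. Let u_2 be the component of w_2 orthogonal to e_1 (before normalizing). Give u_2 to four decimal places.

e_1 = w_1/‖w_1‖ = (3, 2, -2)/4.1231 = (0.7276, 0.4851, -0.4851).
r_{12} = e_1·w_2 = -2.4254.
u_2 = w_2 + 2.4254·e_1 = (-2.2353, -1.8235, -5.1765).

u_2 = (-2.2353, -1.8235, -5.1765)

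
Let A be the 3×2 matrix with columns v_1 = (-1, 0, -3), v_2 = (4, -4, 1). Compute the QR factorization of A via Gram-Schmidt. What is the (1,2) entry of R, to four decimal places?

r_{12} = -2.2136

q_1 = v_1/‖v_1‖ = (-1, 0, -3)/3.1623 = (-0.3162, 0.0000, -0.9487).
r_{12} = q_1·v_2 = -2.2136.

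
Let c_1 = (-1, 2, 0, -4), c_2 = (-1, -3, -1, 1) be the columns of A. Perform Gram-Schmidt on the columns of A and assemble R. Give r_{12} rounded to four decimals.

r_{12} = -1.9640

c_1 = (-1, 2, 0, -4); ‖c_1‖ = 4.5826, so q_1 = (-0.2182, 0.4364, 0.0000, -0.8729).
r_{12} = q_1·c_2 = -1.9640.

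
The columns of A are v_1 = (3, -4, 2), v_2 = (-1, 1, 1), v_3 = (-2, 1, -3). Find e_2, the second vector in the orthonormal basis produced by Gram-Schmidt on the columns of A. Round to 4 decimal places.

e_2 = (-0.3302, 0.2122, 0.9197)

e_1 = v_1/‖v_1‖ = (3, -4, 2)/5.3852 = (0.5571, -0.7428, 0.3714).
r_{12} = e_1·v_2 = -0.9285.
u_2 = v_2 + 0.9285·e_1 = (-0.4828, 0.3103, 1.3448).
‖u_2‖ = 1.4622, so e_2 = (-0.3302, 0.2122, 0.9197).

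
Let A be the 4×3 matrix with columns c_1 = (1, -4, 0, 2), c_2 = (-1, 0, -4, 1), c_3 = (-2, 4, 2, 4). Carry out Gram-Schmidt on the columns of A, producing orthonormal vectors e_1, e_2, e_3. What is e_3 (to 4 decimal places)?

e_3 = (-0.2722, 0.3563, 0.2802, 0.8488)

c_1 = (1, -4, 0, 2); ‖c_1‖ = 4.5826, so e_1 = (0.2182, -0.8729, 0.0000, 0.4364).
e_1·c_2 = 0.2182·(-1) + (-0.8729)·0 + 0.0000·(-4) + 0.4364·1 = 0.2182.
u_2 = c_2 − 0.2182·e_1 = (-1.0476, 0.1905, -4.0000, 0.9048).
‖u_2‖ = 4.2370, so e_2 = (-0.2473, 0.0450, -0.9441, 0.2135).
e_1·c_3 = 0.2182·(-2) + (-0.8729)·4 + 0.0000·2 + 0.4364·4 = -2.1822; e_2·c_3 = (-0.2473)·(-2) + 0.0450·4 + (-0.9441)·2 + 0.2135·4 = -0.3596.
u_3 = c_3 + 2.1822·e_1 + 0.3596·e_2 = (-1.6127, 2.1114, 1.6605, 5.0292).
‖u_3‖ = 5.9253, so e_3 = (-0.2722, 0.3563, 0.2802, 0.8488).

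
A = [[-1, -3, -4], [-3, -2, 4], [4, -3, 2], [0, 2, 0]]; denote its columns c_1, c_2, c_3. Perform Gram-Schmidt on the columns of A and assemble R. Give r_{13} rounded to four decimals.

c_1 = (-1, -3, 4, 0); ‖c_1‖ = 5.0990, so e_1 = (-0.1961, -0.5883, 0.7845, 0.0000).
r_{13} = e_1·c_3 = 0.0000.

r_{13} = 0.0000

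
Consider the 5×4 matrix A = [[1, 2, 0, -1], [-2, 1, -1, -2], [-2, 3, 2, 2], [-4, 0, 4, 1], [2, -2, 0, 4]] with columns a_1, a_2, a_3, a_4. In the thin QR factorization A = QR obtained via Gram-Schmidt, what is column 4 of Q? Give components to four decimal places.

e_4 = (-0.3894, 0.2839, 0.5787, -0.2184, 0.6206)

a_1 = (1, -2, -2, -4, 2); ‖a_1‖ = 5.3852, so e_1 = (0.1857, -0.3714, -0.3714, -0.7428, 0.3714).
e_1·a_2 = 0.1857·2 + (-0.3714)·1 + (-0.3714)·3 + (-0.7428)·0 + 0.3714·(-2) = -1.8570.
u_2 = a_2 + 1.8570·e_1 = (2.3448, 0.3103, 2.3103, -1.3793, -1.3103).
‖u_2‖ = 3.8147, so e_2 = (0.6147, 0.0814, 0.6056, -0.3616, -0.3435).
e_1·a_3 = 0.1857·0 + (-0.3714)·(-1) + (-0.3714)·2 + (-0.7428)·4 + 0.3714·0 = -3.3425; e_2·a_3 = 0.6147·0 + 0.0814·(-1) + 0.6056·2 + (-0.3616)·4 + (-0.3435)·0 = -0.3164.
u_3 = a_3 + 3.3425·e_1 + 0.3164·e_2 = (0.8152, -2.2156, 0.9502, 1.4028, 1.1327).
‖u_3‖ = 3.1189, so e_3 = (0.2614, -0.7104, 0.3047, 0.4498, 0.3632).
e_1·a_4 = 0.1857·(-1) + (-0.3714)·(-2) + (-0.3714)·2 + (-0.7428)·1 + 0.3714·4 = 0.5571; e_2·a_4 = 0.6147·(-1) + 0.0814·(-2) + 0.6056·2 + (-0.3616)·1 + (-0.3435)·4 = -1.3017; e_3·a_4 = 0.2614·(-1) + (-0.7104)·(-2) + 0.3047·2 + 0.4498·1 + 0.3632·4 = 3.6713.
u_4 = a_4 − 0.5571·e_1 + 1.3017·e_2 − 3.6713·e_3 = (-1.2629, 0.9208, 1.8767, -0.7082, 2.0127).
‖u_4‖ = 3.2430, so e_4 = (-0.3894, 0.2839, 0.5787, -0.2184, 0.6206).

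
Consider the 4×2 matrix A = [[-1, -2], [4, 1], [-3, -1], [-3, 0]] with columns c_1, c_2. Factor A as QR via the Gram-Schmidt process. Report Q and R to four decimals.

Q = [[-0.1690, -0.9078], [0.6761, -0.0149], [-0.5071, -0.1191], [-0.5071, 0.4018]], R = [[5.9161, 1.5213], [0.0000, 1.9198]]

c_1 = (-1, 4, -3, -3); ‖c_1‖ = 5.9161, so e_1 = (-0.1690, 0.6761, -0.5071, -0.5071).
e_1·c_2 = (-0.1690)·(-2) + 0.6761·1 + (-0.5071)·(-1) + (-0.5071)·0 = 1.5213.
u_2 = c_2 − 1.5213·e_1 = (-1.7429, -0.0286, -0.2286, 0.7714).
‖u_2‖ = 1.9198, so e_2 = (-0.9078, -0.0149, -0.1191, 0.4018).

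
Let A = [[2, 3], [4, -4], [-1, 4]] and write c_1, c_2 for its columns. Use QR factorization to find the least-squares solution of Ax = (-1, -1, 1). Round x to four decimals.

x = (-0.3263, 0.0105)

q_1 = c_1/‖c_1‖ = (2, 4, -1)/4.5826 = (0.4364, 0.8729, -0.2182).
r_{12} = q_1·c_2 = -3.0551.
u_2 = c_2 + 3.0551·q_1 = (4.3333, -1.3333, 3.3333).
‖u_2‖ = 5.6273, so q_2 = (0.7701, -0.2369, 0.5923).
Qᵀb = (-1.5275, 0.0592).
Back-substitute: x_2 = 0.0592/5.6273 = 0.0105.
x_1 = (-1.5275 + 3.0551·0.0105)/4.5826 = -0.3263.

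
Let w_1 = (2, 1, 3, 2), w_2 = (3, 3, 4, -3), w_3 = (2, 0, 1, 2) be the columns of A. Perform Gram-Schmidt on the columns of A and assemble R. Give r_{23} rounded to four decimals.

r_{23} = -0.9355

w_1 = (2, 1, 3, 2); ‖w_1‖ = 4.2426, so e_1 = (0.4714, 0.2357, 0.7071, 0.4714).
e_1·w_2 = 0.4714·3 + 0.2357·3 + 0.7071·4 + 0.4714·(-3) = 3.5355.
u_2 = w_2 − 3.5355·e_1 = (1.3333, 2.1667, 1.5000, -4.6667).
‖u_2‖ = 5.5227, so e_2 = (0.2414, 0.3923, 0.2716, -0.8450).
r_{23} = e_2·w_3 = -0.9355.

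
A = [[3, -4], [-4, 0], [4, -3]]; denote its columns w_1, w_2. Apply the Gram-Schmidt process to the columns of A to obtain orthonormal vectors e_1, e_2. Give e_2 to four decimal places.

e_1 = w_1/‖w_1‖ = (3, -4, 4)/6.4031 = (0.4685, -0.6247, 0.6247).
r_{12} = e_1·w_2 = -3.7482.
u_2 = w_2 + 3.7482·e_1 = (-2.2439, -2.3415, -0.6585).
‖u_2‖ = 3.3093, so e_2 = (-0.6781, -0.7075, -0.1990).

e_2 = (-0.6781, -0.7075, -0.1990)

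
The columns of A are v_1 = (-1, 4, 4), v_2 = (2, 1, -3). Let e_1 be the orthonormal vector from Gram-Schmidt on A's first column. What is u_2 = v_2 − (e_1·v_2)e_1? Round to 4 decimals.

u_2 = (1.6970, 2.2121, -1.7879)

v_1 = (-1, 4, 4); ‖v_1‖ = 5.7446, so e_1 = (-0.1741, 0.6963, 0.6963).
e_1·v_2 = (-0.1741)·2 + 0.6963·1 + 0.6963·(-3) = -1.7408.
u_2 = v_2 + 1.7408·e_1 = (1.6970, 2.2121, -1.7879).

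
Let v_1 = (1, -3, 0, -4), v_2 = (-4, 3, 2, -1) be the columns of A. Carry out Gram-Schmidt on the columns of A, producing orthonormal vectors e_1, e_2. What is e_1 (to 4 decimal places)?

e_1 = (0.1961, -0.5883, 0.0000, -0.7845)

v_1 = (1, -3, 0, -4); ‖v_1‖ = 5.0990, so e_1 = (0.1961, -0.5883, 0.0000, -0.7845).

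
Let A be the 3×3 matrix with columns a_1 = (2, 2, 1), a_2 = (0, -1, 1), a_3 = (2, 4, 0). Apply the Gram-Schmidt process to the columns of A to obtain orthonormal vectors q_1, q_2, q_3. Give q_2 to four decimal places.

q_2 = (0.1617, -0.5659, 0.8085)

q_1 = a_1/‖a_1‖ = (2, 2, 1)/3.0000 = (0.6667, 0.6667, 0.3333).
r_{12} = q_1·a_2 = -0.3333.
u_2 = a_2 + 0.3333·q_1 = (0.2222, -0.7778, 1.1111).
‖u_2‖ = 1.3744, so q_2 = (0.1617, -0.5659, 0.8085).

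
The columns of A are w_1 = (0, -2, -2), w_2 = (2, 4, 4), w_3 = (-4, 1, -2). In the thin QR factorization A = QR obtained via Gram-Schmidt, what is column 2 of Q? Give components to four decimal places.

q_2 = (1.0000, 0.0000, 0.0000)

w_1 = (0, -2, -2); ‖w_1‖ = 2.8284, so q_1 = (0.0000, -0.7071, -0.7071).
q_1·w_2 = 0.0000·2 + (-0.7071)·4 + (-0.7071)·4 = -5.6569.
u_2 = w_2 + 5.6569·q_1 = (2.0000, 0.0000, 0.0000).
‖u_2‖ = 2.0000, so q_2 = (1.0000, 0.0000, 0.0000).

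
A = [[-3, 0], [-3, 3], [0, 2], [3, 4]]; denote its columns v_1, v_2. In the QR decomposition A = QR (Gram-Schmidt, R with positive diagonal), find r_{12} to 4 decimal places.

v_1 = (-3, -3, 0, 3); ‖v_1‖ = 5.1962, so q_1 = (-0.5774, -0.5774, 0.0000, 0.5774).
r_{12} = q_1·v_2 = 0.5774.

r_{12} = 0.5774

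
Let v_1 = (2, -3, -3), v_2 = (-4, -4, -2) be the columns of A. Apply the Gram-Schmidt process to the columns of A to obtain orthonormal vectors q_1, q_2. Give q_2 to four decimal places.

q_1 = v_1/‖v_1‖ = (2, -3, -3)/4.6904 = (0.4264, -0.6396, -0.6396).
r_{12} = q_1·v_2 = 2.1320.
u_2 = v_2 − 2.1320·q_1 = (-4.9091, -2.6364, -0.6364).
‖u_2‖ = 5.6084, so q_2 = (-0.8753, -0.4701, -0.1135).

q_2 = (-0.8753, -0.4701, -0.1135)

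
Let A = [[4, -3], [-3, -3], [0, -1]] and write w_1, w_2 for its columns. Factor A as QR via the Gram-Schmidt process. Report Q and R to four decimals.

Q = [[0.8000, -0.5837], [-0.6000, -0.7782], [0.0000, -0.2316]], R = [[5.0000, -0.6000], [0.0000, 4.3174]]

w_1 = (4, -3, 0); ‖w_1‖ = 5.0000, so e_1 = (0.8000, -0.6000, 0.0000).
e_1·w_2 = 0.8000·(-3) + (-0.6000)·(-3) + 0.0000·(-1) = -0.6000.
u_2 = w_2 + 0.6000·e_1 = (-2.5200, -3.3600, -1.0000).
‖u_2‖ = 4.3174, so e_2 = (-0.5837, -0.7782, -0.2316).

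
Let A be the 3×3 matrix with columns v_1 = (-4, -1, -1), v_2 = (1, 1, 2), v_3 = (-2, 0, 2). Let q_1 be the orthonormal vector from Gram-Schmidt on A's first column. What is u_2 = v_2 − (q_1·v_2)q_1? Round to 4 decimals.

u_2 = (-0.5556, 0.6111, 1.6111)

v_1 = (-4, -1, -1); ‖v_1‖ = 4.2426, so q_1 = (-0.9428, -0.2357, -0.2357).
q_1·v_2 = (-0.9428)·1 + (-0.2357)·1 + (-0.2357)·2 = -1.6499.
u_2 = v_2 + 1.6499·q_1 = (-0.5556, 0.6111, 1.6111).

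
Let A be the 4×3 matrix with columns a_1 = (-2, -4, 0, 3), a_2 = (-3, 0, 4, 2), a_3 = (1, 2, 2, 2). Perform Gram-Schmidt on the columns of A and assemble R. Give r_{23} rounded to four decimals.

r_{23} = 2.1734

e_1 = a_1/‖a_1‖ = (-2, -4, 0, 3)/5.3852 = (-0.3714, -0.7428, 0.0000, 0.5571).
r_{12} = e_1·a_2 = 2.2283.
u_2 = a_2 − 2.2283·e_1 = (-2.1724, 1.6552, 4.0000, 0.7586).
‖u_2‖ = 4.9025, so e_2 = (-0.4431, 0.3376, 0.8159, 0.1547).
r_{23} = e_2·a_3 = 2.1734.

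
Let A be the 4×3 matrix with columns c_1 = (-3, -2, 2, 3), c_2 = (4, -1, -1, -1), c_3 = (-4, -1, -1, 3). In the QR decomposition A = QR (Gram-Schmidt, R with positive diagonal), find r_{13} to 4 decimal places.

c_1 = (-3, -2, 2, 3); ‖c_1‖ = 5.0990, so q_1 = (-0.5883, -0.3922, 0.3922, 0.5883).
r_{13} = q_1·c_3 = 4.1184.

r_{13} = 4.1184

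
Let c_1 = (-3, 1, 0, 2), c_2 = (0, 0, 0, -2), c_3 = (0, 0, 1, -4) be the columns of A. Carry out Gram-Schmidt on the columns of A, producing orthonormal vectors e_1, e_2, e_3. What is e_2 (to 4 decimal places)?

c_1 = (-3, 1, 0, 2); ‖c_1‖ = 3.7417, so e_1 = (-0.8018, 0.2673, 0.0000, 0.5345).
e_1·c_2 = (-0.8018)·0 + 0.2673·0 + 0.0000·0 + 0.5345·(-2) = -1.0690.
u_2 = c_2 + 1.0690·e_1 = (-0.8571, 0.2857, 0.0000, -1.4286).
‖u_2‖ = 1.6903, so e_2 = (-0.5071, 0.1690, 0.0000, -0.8452).

e_2 = (-0.5071, 0.1690, 0.0000, -0.8452)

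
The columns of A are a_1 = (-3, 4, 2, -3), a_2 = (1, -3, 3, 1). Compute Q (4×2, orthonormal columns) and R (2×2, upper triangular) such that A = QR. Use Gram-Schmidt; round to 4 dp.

q_1 = a_1/‖a_1‖ = (-3, 4, 2, -3)/6.1644 = (-0.4867, 0.6489, 0.3244, -0.4867).
r_{12} = q_1·a_2 = -1.9467.
u_2 = a_2 + 1.9467·q_1 = (0.0526, -1.7368, 3.6316, 0.0526).
‖u_2‖ = 4.0262, so q_2 = (0.0131, -0.4314, 0.9020, 0.0131).

Q = [[-0.4867, 0.0131], [0.6489, -0.4314], [0.3244, 0.9020], [-0.4867, 0.0131]], R = [[6.1644, -1.9467], [0.0000, 4.0262]]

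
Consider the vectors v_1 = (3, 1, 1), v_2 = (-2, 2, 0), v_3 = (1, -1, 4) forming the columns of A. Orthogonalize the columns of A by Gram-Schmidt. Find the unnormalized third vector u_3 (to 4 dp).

q_1 = v_1/‖v_1‖ = (3, 1, 1)/3.3166 = (0.9045, 0.3015, 0.3015).
r_{12} = q_1·v_2 = -1.2060.
u_2 = v_2 + 1.2060·q_1 = (-0.9091, 2.3636, 0.3636).
‖u_2‖ = 2.5584, so q_2 = (-0.3553, 0.9239, 0.1421).
r_{13} = q_1·v_3 = 1.8091; r_{23} = q_2·v_3 = -0.7107.
u_3 = v_3 − 1.8091·q_1 + 0.7107·q_2 = (-0.8889, -0.8889, 3.5556).

u_3 = (-0.8889, -0.8889, 3.5556)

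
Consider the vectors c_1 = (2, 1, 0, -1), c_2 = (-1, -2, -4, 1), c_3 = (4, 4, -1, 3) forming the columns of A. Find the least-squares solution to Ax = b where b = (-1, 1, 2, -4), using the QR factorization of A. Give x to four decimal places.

c_1 = (2, 1, 0, -1); ‖c_1‖ = 2.4495, so e_1 = (0.8165, 0.4082, 0.0000, -0.4082).
e_1·c_2 = 0.8165·(-1) + 0.4082·(-2) + 0.0000·(-4) + (-0.4082)·1 = -2.0412.
u_2 = c_2 + 2.0412·e_1 = (0.6667, -1.1667, -4.0000, 0.1667).
‖u_2‖ = 4.2230, so e_2 = (0.1579, -0.2763, -0.9472, 0.0395).
e_1·c_3 = 0.8165·4 + 0.4082·4 + 0.0000·(-1) + (-0.4082)·3 = 3.6742; e_2·c_3 = 0.1579·4 + (-0.2763)·4 + (-0.9472)·(-1) + 0.0395·3 = 0.5920.
u_3 = c_3 − 3.6742·e_1 − 0.5920·e_2 = (0.9065, 2.6636, -0.4393, 4.4766).
‖u_3‖ = 5.3056, so e_3 = (0.1709, 0.5020, -0.0828, 0.8438).
Qᵀb = (1.2247, -2.4864, -3.2094).
Back-substitute: x_3 = -3.2094/5.3056 = -0.6049.
x_2 = (-2.4864 − 0.5920·(-0.6049))/4.2230 = -0.5040.
x_1 = (1.2247 + 2.0412·(-0.5040) − 3.6742·(-0.6049))/2.4495 = 0.9874.

x = (0.9874, -0.5040, -0.6049)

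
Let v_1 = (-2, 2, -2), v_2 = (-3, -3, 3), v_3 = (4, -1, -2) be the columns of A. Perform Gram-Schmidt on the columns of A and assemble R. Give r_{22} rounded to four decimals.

v_1 = (-2, 2, -2); ‖v_1‖ = 3.4641, so e_1 = (-0.5774, 0.5774, -0.5774).
e_1·v_2 = (-0.5774)·(-3) + 0.5774·(-3) + (-0.5774)·3 = -1.7321.
u_2 = v_2 + 1.7321·e_1 = (-4.0000, -2.0000, 2.0000).
r_{22} = ‖u_2‖ = 4.8990.

r_{22} = 4.8990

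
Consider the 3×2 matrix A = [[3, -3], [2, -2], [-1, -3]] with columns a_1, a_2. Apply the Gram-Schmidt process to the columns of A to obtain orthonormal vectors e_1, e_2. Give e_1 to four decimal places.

e_1 = (0.8018, 0.5345, -0.2673)

e_1 = a_1/‖a_1‖ = (3, 2, -1)/3.7417 = (0.8018, 0.5345, -0.2673).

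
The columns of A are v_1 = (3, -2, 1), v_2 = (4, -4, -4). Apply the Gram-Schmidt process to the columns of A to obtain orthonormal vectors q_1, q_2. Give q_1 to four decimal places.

v_1 = (3, -2, 1); ‖v_1‖ = 3.7417, so q_1 = (0.8018, -0.5345, 0.2673).

q_1 = (0.8018, -0.5345, 0.2673)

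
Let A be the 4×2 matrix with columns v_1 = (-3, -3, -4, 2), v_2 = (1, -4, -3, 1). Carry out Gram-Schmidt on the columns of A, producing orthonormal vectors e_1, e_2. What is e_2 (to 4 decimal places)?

e_1 = v_1/‖v_1‖ = (-3, -3, -4, 2)/6.1644 = (-0.4867, -0.4867, -0.6489, 0.3244).
r_{12} = e_1·v_2 = 3.7311.
u_2 = v_2 − 3.7311·e_1 = (2.8158, -2.1842, -0.5789, -0.2105).
‖u_2‖ = 3.6165, so e_2 = (0.7786, -0.6040, -0.1601, -0.0582).

e_2 = (0.7786, -0.6040, -0.1601, -0.0582)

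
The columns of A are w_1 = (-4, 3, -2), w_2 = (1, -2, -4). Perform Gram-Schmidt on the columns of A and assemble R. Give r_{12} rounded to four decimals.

r_{12} = -0.3714

q_1 = w_1/‖w_1‖ = (-4, 3, -2)/5.3852 = (-0.7428, 0.5571, -0.3714).
r_{12} = q_1·w_2 = -0.3714.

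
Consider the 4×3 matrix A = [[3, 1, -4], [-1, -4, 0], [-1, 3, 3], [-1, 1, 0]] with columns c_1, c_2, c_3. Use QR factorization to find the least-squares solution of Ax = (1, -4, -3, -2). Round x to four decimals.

x = (1.3714, 0.0143, 0.3000)

e_1 = c_1/‖c_1‖ = (3, -1, -1, -1)/3.4641 = (0.8660, -0.2887, -0.2887, -0.2887).
r_{12} = e_1·c_2 = 0.8660.
u_2 = c_2 − 0.8660·e_1 = (0.2500, -3.7500, 3.2500, 1.2500).
‖u_2‖ = 5.1235, so e_2 = (0.0488, -0.7319, 0.6343, 0.2440).
r_{13} = e_1·c_3 = -4.3301; r_{23} = e_2·c_3 = 1.7078.
u_3 = c_3 + 4.3301·e_1 − 1.7078·e_2 = (-0.3333, 0.0000, 0.6667, -1.6667).
‖u_3‖ = 1.8257, so e_3 = (-0.1826, 0.0000, 0.3651, -0.9129).
Qᵀb = (3.4641, 0.5855, 0.5477).
Back-substitute: x_3 = 0.5477/1.8257 = 0.3000.
x_2 = (0.5855 − 1.7078·0.3000)/5.1235 = 0.0143.
x_1 = (3.4641 − 0.8660·0.0143 + 4.3301·0.3000)/3.4641 = 1.3714.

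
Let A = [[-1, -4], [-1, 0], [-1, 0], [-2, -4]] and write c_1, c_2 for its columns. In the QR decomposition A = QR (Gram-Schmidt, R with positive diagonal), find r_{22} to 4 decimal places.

r_{22} = 3.3806

e_1 = c_1/‖c_1‖ = (-1, -1, -1, -2)/2.6458 = (-0.3780, -0.3780, -0.3780, -0.7559).
r_{12} = e_1·c_2 = 4.5356.
u_2 = c_2 − 4.5356·e_1 = (-2.2857, 1.7143, 1.7143, -0.5714).
r_{22} = ‖u_2‖ = 3.3806.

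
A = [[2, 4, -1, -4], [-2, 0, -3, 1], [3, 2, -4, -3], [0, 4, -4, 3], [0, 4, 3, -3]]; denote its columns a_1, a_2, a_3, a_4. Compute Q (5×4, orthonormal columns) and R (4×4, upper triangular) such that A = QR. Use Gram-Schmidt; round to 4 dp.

e_1 = a_1/‖a_1‖ = (2, -2, 3, 0, 0)/4.1231 = (0.4851, -0.4851, 0.7276, 0.0000, 0.0000).
r_{12} = e_1·a_2 = 3.3955.
u_2 = a_2 − 3.3955·e_1 = (2.3529, 1.6471, -0.4706, 4.0000, 4.0000).
‖u_2‖ = 6.3616, so e_2 = (0.3699, 0.2589, -0.0740, 0.6288, 0.6288).
r_{13} = e_1·a_3 = -1.9403; r_{23} = e_2·a_3 = -1.4795.
u_3 = a_3 + 1.9403·e_1 + 1.4795·e_2 = (0.4884, -3.5581, -2.6977, -3.0698, 3.9302).
‖u_3‖ = 6.7117, so e_3 = (0.0728, -0.5301, -0.4019, -0.4574, 0.5856).
r_{14} = e_1·a_4 = -4.6082; r_{24} = e_2·a_4 = -0.9986; r_{34} = e_3·a_4 = -2.7443.
u_4 = a_4 + 4.6082·e_1 + 0.9986·e_2 + 2.7443·e_3 = (-1.1957, -2.4316, -0.8240, 2.3727, -0.7651).
‖u_4‖ = 3.7731, so e_4 = (-0.3169, -0.6445, -0.2184, 0.6289, -0.2028).

Q = [[0.4851, 0.3699, 0.0728, -0.3169], [-0.4851, 0.2589, -0.5301, -0.6445], [0.7276, -0.0740, -0.4019, -0.2184], [0.0000, 0.6288, -0.4574, 0.6289], [0.0000, 0.6288, 0.5856, -0.2028]], R = [[4.1231, 3.3955, -1.9403, -4.6082], [0.0000, 6.3616, -1.4795, -0.9986], [0.0000, 0.0000, 6.7117, -2.7443], [0.0000, 0.0000, 0.0000, 3.7731]]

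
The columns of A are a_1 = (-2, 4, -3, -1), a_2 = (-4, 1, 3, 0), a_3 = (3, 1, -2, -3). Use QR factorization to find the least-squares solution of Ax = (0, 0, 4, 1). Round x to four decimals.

x = (-0.5244, 0.6071, 0.1300)

a_1 = (-2, 4, -3, -1); ‖a_1‖ = 5.4772, so q_1 = (-0.3651, 0.7303, -0.5477, -0.1826).
q_1·a_2 = (-0.3651)·(-4) + 0.7303·1 + (-0.5477)·3 + (-0.1826)·0 = 0.5477.
u_2 = a_2 − 0.5477·q_1 = (-3.8000, 0.6000, 3.3000, 0.1000).
‖u_2‖ = 5.0695, so q_2 = (-0.7496, 0.1184, 0.6509, 0.0197).
q_1·a_3 = (-0.3651)·3 + 0.7303·1 + (-0.5477)·(-2) + (-0.1826)·(-3) = 1.2780; q_2·a_3 = (-0.7496)·3 + 0.1184·1 + 0.6509·(-2) + 0.0197·(-3) = -3.4915.
u_3 = a_3 − 1.2780·q_1 + 3.4915·q_2 = (0.8495, 0.4799, 0.9728, -2.6978).
‖u_3‖ = 3.0293, so q_3 = (0.2804, 0.1584, 0.3211, -0.8906).
Qᵀb = (-2.3735, 2.6235, 0.3939).
Back-substitute: x_3 = 0.3939/3.0293 = 0.1300.
x_2 = (2.6235 + 3.4915·0.1300)/5.0695 = 0.6071.
x_1 = (-2.3735 − 0.5477·0.6071 − 1.2780·0.1300)/5.4772 = -0.5244.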